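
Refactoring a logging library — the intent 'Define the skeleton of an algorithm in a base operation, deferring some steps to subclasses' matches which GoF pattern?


This matches the Template Method pattern

Template Method


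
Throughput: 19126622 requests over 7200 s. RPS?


Formula: throughput = requests / seconds
throughput = 19126622 / 7200
throughput = 2656.48 requests/second

2656.48 requests/second


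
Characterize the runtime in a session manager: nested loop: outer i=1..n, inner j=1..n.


Reasoning: n iterations times n iterations
Complexity: O(n^2)

O(n^2)


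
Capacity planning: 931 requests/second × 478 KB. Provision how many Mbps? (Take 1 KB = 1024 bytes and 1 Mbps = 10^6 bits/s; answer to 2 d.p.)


Formula: Mbps = payload_bytes * RPS * 8 / 1e6
Payload per request = 478 KB = 478 * 1024 = 489472 bytes
Total bytes/sec = 489472 * 931 = 455698432
Total bits/sec = 455698432 * 8 = 3645587456
Mbps = 3645587456 / 1e6 = 3645.59

3645.59 Mbps


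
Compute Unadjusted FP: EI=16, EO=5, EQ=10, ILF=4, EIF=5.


UFP = EI*4 + EO*5 + EQ*4 + ILF*10 + EIF*7
UFP = 16*4 + 5*5 + 10*4 + 4*10 + 5*7
UFP = 64 + 25 + 40 + 40 + 35
UFP = 204

204


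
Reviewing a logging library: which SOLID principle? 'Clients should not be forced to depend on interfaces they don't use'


This describes the Interface Segregation Principle (ISP)

Interface Segregation Principle (ISP)


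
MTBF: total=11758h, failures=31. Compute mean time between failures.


Formula: MTBF = Total operating time / Number of failures
MTBF = 11758 / 31
MTBF = 379.29 hours

379.29 hours


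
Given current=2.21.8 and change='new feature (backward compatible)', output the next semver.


Current: 2.21.8
Change category: 'new feature (backward compatible)' → minor bump
SemVer rule: minor bump → increment MINOR, reset PATCH to 0 (MAJOR unchanged)
New: 2.22.0

2.22.0


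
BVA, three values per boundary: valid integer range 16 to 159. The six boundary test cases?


Range: [16, 159]
Boundaries: just below min, min, min+1, max-1, max, just above max
Values: [15, 16, 17, 158, 159, 160]

[15, 16, 17, 158, 159, 160]


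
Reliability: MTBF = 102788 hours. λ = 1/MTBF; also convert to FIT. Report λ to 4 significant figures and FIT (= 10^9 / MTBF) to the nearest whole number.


Formula: λ = 1 / MTBF; FIT = λ × 1e9 = 1e9 / MTBF
λ = 1 / 102788 ≈ 9.729e-06 failures/hour
FIT = 1e9 / 102788 ≈ 9729 failures per 1e9 hours (nearest whole number)

λ = 9.729e-06 /h, FIT = 9729


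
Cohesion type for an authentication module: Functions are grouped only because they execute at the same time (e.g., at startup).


Reasoning: Related by timing only
Type: Temporal cohesion

Temporal cohesion


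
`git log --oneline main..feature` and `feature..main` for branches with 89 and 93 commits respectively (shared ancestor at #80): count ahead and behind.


Common ancestor: commit #80
feature commits after divergence: 89 - 80 = 9
main commits after divergence: 93 - 80 = 13
feature is 9 commits ahead of main
main is 13 commits ahead of feature

feature ahead: 9, main ahead: 13


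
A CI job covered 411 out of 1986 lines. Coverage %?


Coverage = covered / total * 100
Coverage = 411 / 1986 * 100
Coverage = 20.69%

20.69%


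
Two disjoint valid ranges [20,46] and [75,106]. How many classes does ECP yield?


Valid ranges: [20,46] and [75,106]
Class 1: x < 20 — invalid
Class 2: 20 ≤ x ≤ 46 — valid
Class 3: 46 < x < 75 — invalid (gap between ranges)
Class 4: 75 ≤ x ≤ 106 — valid
Class 5: x > 106 — invalid
Total equivalence classes: 5

5 equivalence classes


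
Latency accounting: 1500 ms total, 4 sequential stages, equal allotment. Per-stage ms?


Formula: per_stage = total_budget / stages
per_stage = 1500 / 4
per_stage = 375.0 ms

375.0 ms


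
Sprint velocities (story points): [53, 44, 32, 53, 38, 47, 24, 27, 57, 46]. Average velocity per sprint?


Formula: Avg velocity = Total points / Number of sprints
Points: [53, 44, 32, 53, 38, 47, 24, 27, 57, 46]
Sum = 53 + 44 + 32 + 53 + 38 + 47 + 24 + 27 + 57 + 46 = 421
Avg velocity = 421 / 10 = 42.1 points/sprint

42.1 points/sprint


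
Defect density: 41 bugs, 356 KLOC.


Defect density = defects / KLOC
Defect density = 41 / 356
Defect density = 0.115 defects/KLOC

0.115 defects/KLOC


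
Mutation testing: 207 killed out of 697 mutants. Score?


Mutation score = killed / total * 100
Mutation score = 207 / 697 * 100
Mutation score = 29.7%

29.7%


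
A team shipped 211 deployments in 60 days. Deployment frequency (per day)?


Formula: deployments per day = releases / days
= 211 / 60
= 3.517 deploys/day
(equivalently, 24.62 deploys/week)

3.517 deploys/day


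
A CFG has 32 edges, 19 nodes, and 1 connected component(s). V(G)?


Formula: V(G) = E - N + 2P
V(G) = 32 - 19 + 2*1
V(G) = 13 + 2
V(G) = 15

15


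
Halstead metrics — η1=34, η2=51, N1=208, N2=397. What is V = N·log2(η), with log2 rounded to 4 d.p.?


Formula: V = N * log2(η), where N = N1 + N2 and η = η1 + η2
η = 34 + 51 = 85
N = 208 + 397 = 605
log2(85) ≈ 6.4094
V = 605 * 6.4094 = 3877.69

3877.69


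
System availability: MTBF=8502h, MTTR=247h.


Availability = MTBF / (MTBF + MTTR)
Availability = 8502 / (8502 + 247)
Availability = 8502 / 8749
Availability = 97.1768%

97.1768%


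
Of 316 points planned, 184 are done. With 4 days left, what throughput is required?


Formula: Required rate = Remaining points / Days left
Remaining = 316 - 184 = 132 points
Required rate = 132 / 4 = 33.0 points/day

33.0 points/day


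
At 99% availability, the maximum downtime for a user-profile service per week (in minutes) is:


Formula: allowed downtime = period * (100 - SLA) / 100
Period (week) = 10080 minutes
Unavailability fraction = (100 - 99.0) / 100
Allowed downtime = 10080 * (100 - 99.0) / 100
Allowed downtime = 100.8 minutes

100.8 minutes


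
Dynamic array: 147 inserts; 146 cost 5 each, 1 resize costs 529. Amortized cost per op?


Formula: Amortized cost = Total cost / Operations
Total cost = (146 * 5) + (1 * 529)
Total cost = 730 + 529 = 1259
Amortized = 1259 / 147 = 8.5646

8.5646


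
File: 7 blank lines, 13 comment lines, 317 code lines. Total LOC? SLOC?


Total LOC = blank + comment + code
Total LOC = 7 + 13 + 317 = 337
SLOC (source only) = code = 317

Total LOC: 337, SLOC: 317


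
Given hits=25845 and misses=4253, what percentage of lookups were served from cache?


Formula: hit rate = hits / (hits + misses) * 100
hit rate = 25845 / (25845 + 4253) * 100
hit rate = 25845 / 30098 * 100
hit rate = 85.87%

85.87%


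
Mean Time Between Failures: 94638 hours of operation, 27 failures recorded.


Formula: MTBF = Total operating time / Number of failures
MTBF = 94638 / 27
MTBF = 3505.11 hours

3505.11 hours


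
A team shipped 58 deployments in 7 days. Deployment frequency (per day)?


Formula: deployments per day = releases / days
= 58 / 7
= 8.286 deploys/day
(equivalently, 58.0 deploys/week)

8.286 deploys/day


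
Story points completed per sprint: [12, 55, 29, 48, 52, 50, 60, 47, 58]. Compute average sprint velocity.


Formula: Avg velocity = Total points / Number of sprints
Points: [12, 55, 29, 48, 52, 50, 60, 47, 58]
Sum = 12 + 55 + 29 + 48 + 52 + 50 + 60 + 47 + 58 = 411
Avg velocity = 411 / 9 = 45.67 points/sprint

45.67 points/sprint


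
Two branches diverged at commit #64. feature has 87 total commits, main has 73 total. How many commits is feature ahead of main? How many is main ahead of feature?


Common ancestor: commit #64
feature commits after divergence: 87 - 64 = 23
main commits after divergence: 73 - 64 = 9
feature is 23 commits ahead of main
main is 9 commits ahead of feature

feature ahead: 23, main ahead: 9


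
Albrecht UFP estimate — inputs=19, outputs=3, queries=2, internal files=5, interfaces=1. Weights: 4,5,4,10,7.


UFP = EI*4 + EO*5 + EQ*4 + ILF*10 + EIF*7
UFP = 19*4 + 3*5 + 2*4 + 5*10 + 1*7
UFP = 76 + 15 + 8 + 50 + 7
UFP = 156

156


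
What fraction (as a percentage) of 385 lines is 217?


Coverage = covered / total * 100
Coverage = 217 / 385 * 100
Coverage = 56.36%

56.36%


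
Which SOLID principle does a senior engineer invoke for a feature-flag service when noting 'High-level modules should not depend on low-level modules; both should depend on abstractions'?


This describes the Dependency Inversion Principle (DIP)

Dependency Inversion Principle (DIP)


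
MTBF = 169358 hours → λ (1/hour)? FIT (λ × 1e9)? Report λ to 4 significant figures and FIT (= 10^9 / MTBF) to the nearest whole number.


Formula: λ = 1 / MTBF; FIT = λ × 1e9 = 1e9 / MTBF
λ = 1 / 169358 ≈ 5.905e-06 failures/hour
FIT = 1e9 / 169358 ≈ 5905 failures per 1e9 hours (nearest whole number)

λ = 5.905e-06 /h, FIT = 5905


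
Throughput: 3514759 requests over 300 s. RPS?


Formula: throughput = requests / seconds
throughput = 3514759 / 300
throughput = 11715.86 requests/second

11715.86 requests/second


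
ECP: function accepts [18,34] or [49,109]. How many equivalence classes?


Valid ranges: [18,34] and [49,109]
Class 1: x < 18 — invalid
Class 2: 18 ≤ x ≤ 34 — valid
Class 3: 34 < x < 49 — invalid (gap between ranges)
Class 4: 49 ≤ x ≤ 109 — valid
Class 5: x > 109 — invalid
Total equivalence classes: 5

5 equivalence classes


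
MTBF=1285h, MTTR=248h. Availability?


Availability = MTBF / (MTBF + MTTR)
Availability = 1285 / (1285 + 248)
Availability = 1285 / 1533
Availability = 83.8226%

83.8226%


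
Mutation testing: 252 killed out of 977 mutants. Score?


Mutation score = killed / total * 100
Mutation score = 252 / 977 * 100
Mutation score = 25.79%

25.79%


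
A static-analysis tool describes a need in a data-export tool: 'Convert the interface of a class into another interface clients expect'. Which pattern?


This matches the Adapter pattern

Adapter


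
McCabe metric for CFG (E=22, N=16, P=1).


Formula: V(G) = E - N + 2P
V(G) = 22 - 16 + 2*1
V(G) = 6 + 2
V(G) = 8

8


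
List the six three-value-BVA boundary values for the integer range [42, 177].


Range: [42, 177]
Boundaries: just below min, min, min+1, max-1, max, just above max
Values: [41, 42, 43, 176, 177, 178]

[41, 42, 43, 176, 177, 178]


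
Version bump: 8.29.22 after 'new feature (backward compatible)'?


Current: 8.29.22
Change category: 'new feature (backward compatible)' → minor bump
SemVer rule: minor bump → increment MINOR, reset PATCH to 0 (MAJOR unchanged)
New: 8.30.0

8.30.0


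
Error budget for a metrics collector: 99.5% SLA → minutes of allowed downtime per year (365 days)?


Formula: allowed downtime = period * (100 - SLA) / 100
Period (year (365 days)) = 525600 minutes
Unavailability fraction = (100 - 99.5) / 100
Allowed downtime = 525600 * (100 - 99.5) / 100
Allowed downtime = 2628.0 minutes

2628.0 minutes


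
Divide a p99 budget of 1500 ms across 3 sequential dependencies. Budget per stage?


Formula: per_stage = total_budget / stages
per_stage = 1500 / 3
per_stage = 500.0 ms

500.0 ms


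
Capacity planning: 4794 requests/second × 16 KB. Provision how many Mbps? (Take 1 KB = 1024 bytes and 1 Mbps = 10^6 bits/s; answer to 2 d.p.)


Formula: Mbps = payload_bytes * RPS * 8 / 1e6
Payload per request = 16 KB = 16 * 1024 = 16384 bytes
Total bytes/sec = 16384 * 4794 = 78544896
Total bits/sec = 78544896 * 8 = 628359168
Mbps = 628359168 / 1e6 = 628.36

628.36 Mbps


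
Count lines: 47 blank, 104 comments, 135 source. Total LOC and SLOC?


Total LOC = blank + comment + code
Total LOC = 47 + 104 + 135 = 286
SLOC (source only) = code = 135

Total LOC: 286, SLOC: 135


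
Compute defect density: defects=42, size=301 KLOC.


Defect density = defects / KLOC
Defect density = 42 / 301
Defect density = 0.14 defects/KLOC

0.14 defects/KLOC


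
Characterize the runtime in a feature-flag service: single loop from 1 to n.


Reasoning: one pass through n items
Complexity: O(n)

O(n)


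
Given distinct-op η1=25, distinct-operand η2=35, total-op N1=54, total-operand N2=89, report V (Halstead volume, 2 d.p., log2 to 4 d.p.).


Formula: V = N * log2(η), where N = N1 + N2 and η = η1 + η2
η = 25 + 35 = 60
N = 54 + 89 = 143
log2(60) ≈ 5.9069
V = 143 * 5.9069 = 844.69

844.69


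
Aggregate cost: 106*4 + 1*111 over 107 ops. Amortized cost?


Formula: Amortized cost = Total cost / Operations
Total cost = (106 * 4) + (1 * 111)
Total cost = 424 + 111 = 535
Amortized = 535 / 107 = 5.0

5.0


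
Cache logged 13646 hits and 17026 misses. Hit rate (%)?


Formula: hit rate = hits / (hits + misses) * 100
hit rate = 13646 / (13646 + 17026) * 100
hit rate = 13646 / 30672 * 100
hit rate = 44.49%

44.49%


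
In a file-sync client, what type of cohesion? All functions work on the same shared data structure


Reasoning: Functions share data
Type: Communicational cohesion

Communicational cohesion


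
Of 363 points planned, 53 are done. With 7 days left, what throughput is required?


Formula: Required rate = Remaining points / Days left
Remaining = 363 - 53 = 310 points
Required rate = 310 / 7 = 44.29 points/day

44.29 points/day


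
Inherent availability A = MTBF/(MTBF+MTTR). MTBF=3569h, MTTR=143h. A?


Availability = MTBF / (MTBF + MTTR)
Availability = 3569 / (3569 + 143)
Availability = 3569 / 3712
Availability = 96.1476%

96.1476%


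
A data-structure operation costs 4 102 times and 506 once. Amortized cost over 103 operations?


Formula: Amortized cost = Total cost / Operations
Total cost = (102 * 4) + (1 * 506)
Total cost = 408 + 506 = 914
Amortized = 914 / 103 = 8.8738

8.8738


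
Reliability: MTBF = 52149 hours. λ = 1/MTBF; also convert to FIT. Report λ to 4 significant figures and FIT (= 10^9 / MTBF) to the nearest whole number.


Formula: λ = 1 / MTBF; FIT = λ × 1e9 = 1e9 / MTBF
λ = 1 / 52149 ≈ 1.918e-05 failures/hour
FIT = 1e9 / 52149 ≈ 19176 failures per 1e9 hours (nearest whole number)

λ = 1.918e-05 /h, FIT = 19176


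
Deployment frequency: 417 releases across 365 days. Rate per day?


Formula: deployments per day = releases / days
= 417 / 365
= 1.142 deploys/day
(equivalently, 8.0 deploys/week)

1.142 deploys/day


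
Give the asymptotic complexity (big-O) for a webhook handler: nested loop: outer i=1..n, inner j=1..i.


Reasoning: triangle: n(n+1)/2 ~ n^2/2
Complexity: O(n^2)

O(n^2)


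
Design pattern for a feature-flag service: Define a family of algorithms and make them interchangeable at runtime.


This matches the Strategy pattern

Strategy


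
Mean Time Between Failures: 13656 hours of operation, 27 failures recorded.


Formula: MTBF = Total operating time / Number of failures
MTBF = 13656 / 27
MTBF = 505.78 hours

505.78 hours


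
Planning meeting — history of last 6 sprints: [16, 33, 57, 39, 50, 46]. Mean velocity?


Formula: Avg velocity = Total points / Number of sprints
Points: [16, 33, 57, 39, 50, 46]
Sum = 16 + 33 + 57 + 39 + 50 + 46 = 241
Avg velocity = 241 / 6 = 40.17 points/sprint

40.17 points/sprint


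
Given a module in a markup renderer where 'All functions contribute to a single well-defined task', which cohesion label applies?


Reasoning: Best: single purpose
Type: Functional cohesion

Functional cohesion


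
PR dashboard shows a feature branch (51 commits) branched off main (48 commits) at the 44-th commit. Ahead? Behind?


Common ancestor: commit #44
feature commits after divergence: 51 - 44 = 7
main commits after divergence: 48 - 44 = 4
feature is 7 commits ahead of main
main is 4 commits ahead of feature

feature ahead: 7, main ahead: 4


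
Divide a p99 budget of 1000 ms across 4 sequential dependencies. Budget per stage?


Formula: per_stage = total_budget / stages
per_stage = 1000 / 4
per_stage = 250.0 ms

250.0 ms


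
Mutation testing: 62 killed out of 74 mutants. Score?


Mutation score = killed / total * 100
Mutation score = 62 / 74 * 100
Mutation score = 83.78%

83.78%


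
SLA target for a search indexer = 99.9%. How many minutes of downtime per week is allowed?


Formula: allowed downtime = period * (100 - SLA) / 100
Period (week) = 10080 minutes
Unavailability fraction = (100 - 99.9) / 100
Allowed downtime = 10080 * (100 - 99.9) / 100
Allowed downtime = 10.08 minutes

10.08 minutes


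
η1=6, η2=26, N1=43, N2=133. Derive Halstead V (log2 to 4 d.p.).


Formula: V = N * log2(η), where N = N1 + N2 and η = η1 + η2
η = 6 + 26 = 32
N = 43 + 133 = 176
log2(32) ≈ 5.0000
V = 176 * 5.0000 = 880.00

880.00


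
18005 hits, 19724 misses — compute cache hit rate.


Formula: hit rate = hits / (hits + misses) * 100
hit rate = 18005 / (18005 + 19724) * 100
hit rate = 18005 / 37729 * 100
hit rate = 47.72%

47.72%


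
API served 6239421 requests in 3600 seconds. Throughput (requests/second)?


Formula: throughput = requests / seconds
throughput = 6239421 / 3600
throughput = 1733.17 requests/second

1733.17 requests/second


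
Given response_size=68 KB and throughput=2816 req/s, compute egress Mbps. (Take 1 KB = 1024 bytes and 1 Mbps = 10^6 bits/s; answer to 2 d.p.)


Formula: Mbps = payload_bytes * RPS * 8 / 1e6
Payload per request = 68 KB = 68 * 1024 = 69632 bytes
Total bytes/sec = 69632 * 2816 = 196083712
Total bits/sec = 196083712 * 8 = 1568669696
Mbps = 1568669696 / 1e6 = 1568.67

1568.67 Mbps


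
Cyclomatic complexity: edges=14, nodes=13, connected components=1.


Formula: V(G) = E - N + 2P
V(G) = 14 - 13 + 2*1
V(G) = 1 + 2
V(G) = 3

3


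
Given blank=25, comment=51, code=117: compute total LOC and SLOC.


Total LOC = blank + comment + code
Total LOC = 25 + 51 + 117 = 193
SLOC (source only) = code = 117

Total LOC: 193, SLOC: 117


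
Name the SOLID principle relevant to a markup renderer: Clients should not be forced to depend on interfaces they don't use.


This describes the Interface Segregation Principle (ISP)

Interface Segregation Principle (ISP)


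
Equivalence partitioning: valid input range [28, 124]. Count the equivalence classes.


Valid range: [28, 124]
Class 1: x < 28 — invalid
Class 2: 28 ≤ x ≤ 124 — valid
Class 3: x > 124 — invalid
Total equivalence classes: 3

3 equivalence classes


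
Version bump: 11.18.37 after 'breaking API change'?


Current: 11.18.37
Change category: 'breaking API change' → major bump
SemVer rule: major bump → increment MAJOR, reset MINOR and PATCH to 0
New: 12.0.0

12.0.0


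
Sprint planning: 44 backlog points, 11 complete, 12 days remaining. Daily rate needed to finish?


Formula: Required rate = Remaining points / Days left
Remaining = 44 - 11 = 33 points
Required rate = 33 / 12 = 2.75 points/day

2.75 points/day


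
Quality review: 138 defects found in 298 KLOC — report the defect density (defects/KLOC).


Defect density = defects / KLOC
Defect density = 138 / 298
Defect density = 0.463 defects/KLOC

0.463 defects/KLOC


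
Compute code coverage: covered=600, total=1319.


Coverage = covered / total * 100
Coverage = 600 / 1319 * 100
Coverage = 45.49%

45.49%


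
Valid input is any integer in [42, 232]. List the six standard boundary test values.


Range: [42, 232]
Boundaries: just below min, min, min+1, max-1, max, just above max
Values: [41, 42, 43, 231, 232, 233]

[41, 42, 43, 231, 232, 233]


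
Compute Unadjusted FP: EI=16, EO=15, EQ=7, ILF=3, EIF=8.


UFP = EI*4 + EO*5 + EQ*4 + ILF*10 + EIF*7
UFP = 16*4 + 15*5 + 7*4 + 3*10 + 8*7
UFP = 64 + 75 + 28 + 30 + 56
UFP = 253

253


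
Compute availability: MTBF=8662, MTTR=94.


Availability = MTBF / (MTBF + MTTR)
Availability = 8662 / (8662 + 94)
Availability = 8662 / 8756
Availability = 98.9265%

98.9265%


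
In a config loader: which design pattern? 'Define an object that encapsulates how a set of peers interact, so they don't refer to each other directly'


This matches the Mediator pattern

Mediator


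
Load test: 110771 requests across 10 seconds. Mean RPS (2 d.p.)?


Formula: throughput = requests / seconds
throughput = 110771 / 10
throughput = 11077.1 requests/second

11077.1 requests/second


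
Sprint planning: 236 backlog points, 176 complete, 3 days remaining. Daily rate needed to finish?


Formula: Required rate = Remaining points / Days left
Remaining = 236 - 176 = 60 points
Required rate = 60 / 3 = 20.0 points/day

20.0 points/day


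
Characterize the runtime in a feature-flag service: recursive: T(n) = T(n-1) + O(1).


Reasoning: linear recursion with constant work per frame
Complexity: O(n)

O(n)


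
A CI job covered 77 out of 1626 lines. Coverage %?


Coverage = covered / total * 100
Coverage = 77 / 1626 * 100
Coverage = 4.74%

4.74%


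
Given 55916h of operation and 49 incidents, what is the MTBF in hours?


Formula: MTBF = Total operating time / Number of failures
MTBF = 55916 / 49
MTBF = 1141.14 hours

1141.14 hours


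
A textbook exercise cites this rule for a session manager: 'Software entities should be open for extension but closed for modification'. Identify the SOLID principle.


This describes the Open/Closed Principle (OCP)

Open/Closed Principle (OCP)


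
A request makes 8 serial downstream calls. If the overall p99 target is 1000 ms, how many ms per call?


Formula: per_stage = total_budget / stages
per_stage = 1000 / 8
per_stage = 125.0 ms

125.0 ms


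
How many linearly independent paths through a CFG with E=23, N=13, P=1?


Formula: V(G) = E - N + 2P
V(G) = 23 - 13 + 2*1
V(G) = 10 + 2
V(G) = 12

12


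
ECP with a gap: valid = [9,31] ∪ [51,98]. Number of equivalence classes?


Valid ranges: [9,31] and [51,98]
Class 1: x < 9 — invalid
Class 2: 9 ≤ x ≤ 31 — valid
Class 3: 31 < x < 51 — invalid (gap between ranges)
Class 4: 51 ≤ x ≤ 98 — valid
Class 5: x > 98 — invalid
Total equivalence classes: 5

5 equivalence classes


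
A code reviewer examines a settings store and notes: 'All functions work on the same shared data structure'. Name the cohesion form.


Reasoning: Functions share data
Type: Communicational cohesion

Communicational cohesion


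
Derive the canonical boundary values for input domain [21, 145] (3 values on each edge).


Range: [21, 145]
Boundaries: just below min, min, min+1, max-1, max, just above max
Values: [20, 21, 22, 144, 145, 146]

[20, 21, 22, 144, 145, 146]


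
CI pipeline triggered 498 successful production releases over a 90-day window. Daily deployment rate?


Formula: deployments per day = releases / days
= 498 / 90
= 5.533 deploys/day
(equivalently, 38.73 deploys/week)

5.533 deploys/day


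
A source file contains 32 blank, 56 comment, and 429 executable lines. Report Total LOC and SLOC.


Total LOC = blank + comment + code
Total LOC = 32 + 56 + 429 = 517
SLOC (source only) = code = 429

Total LOC: 517, SLOC: 429


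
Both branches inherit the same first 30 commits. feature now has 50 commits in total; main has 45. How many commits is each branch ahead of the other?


Common ancestor: commit #30
feature commits after divergence: 50 - 30 = 20
main commits after divergence: 45 - 30 = 15
feature is 20 commits ahead of main
main is 15 commits ahead of feature

feature ahead: 20, main ahead: 15


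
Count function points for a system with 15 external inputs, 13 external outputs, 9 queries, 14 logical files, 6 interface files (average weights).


UFP = EI*4 + EO*5 + EQ*4 + ILF*10 + EIF*7
UFP = 15*4 + 13*5 + 9*4 + 14*10 + 6*7
UFP = 60 + 65 + 36 + 140 + 42
UFP = 343

343


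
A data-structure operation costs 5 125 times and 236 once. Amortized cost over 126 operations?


Formula: Amortized cost = Total cost / Operations
Total cost = (125 * 5) + (1 * 236)
Total cost = 625 + 236 = 861
Amortized = 861 / 126 = 6.8333

6.8333


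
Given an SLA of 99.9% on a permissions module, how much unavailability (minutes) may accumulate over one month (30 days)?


Formula: allowed downtime = period * (100 - SLA) / 100
Period (month (30 days)) = 43200 minutes
Unavailability fraction = (100 - 99.9) / 100
Allowed downtime = 43200 * (100 - 99.9) / 100
Allowed downtime = 43.2 minutes

43.2 minutes


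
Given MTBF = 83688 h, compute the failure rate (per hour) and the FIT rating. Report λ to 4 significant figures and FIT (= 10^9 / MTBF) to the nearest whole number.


Formula: λ = 1 / MTBF; FIT = λ × 1e9 = 1e9 / MTBF
λ = 1 / 83688 ≈ 1.195e-05 failures/hour
FIT = 1e9 / 83688 ≈ 11949 failures per 1e9 hours (nearest whole number)

λ = 1.195e-05 /h, FIT = 11949


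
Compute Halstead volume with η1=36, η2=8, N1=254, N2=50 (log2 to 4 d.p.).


Formula: V = N * log2(η), where N = N1 + N2 and η = η1 + η2
η = 36 + 8 = 44
N = 254 + 50 = 304
log2(44) ≈ 5.4594
V = 304 * 5.4594 = 1659.66

1659.66


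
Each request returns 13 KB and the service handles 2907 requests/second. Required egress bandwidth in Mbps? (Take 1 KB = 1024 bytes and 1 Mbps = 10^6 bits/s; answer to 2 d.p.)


Formula: Mbps = payload_bytes * RPS * 8 / 1e6
Payload per request = 13 KB = 13 * 1024 = 13312 bytes
Total bytes/sec = 13312 * 2907 = 38697984
Total bits/sec = 38697984 * 8 = 309583872
Mbps = 309583872 / 1e6 = 309.58

309.58 Mbps


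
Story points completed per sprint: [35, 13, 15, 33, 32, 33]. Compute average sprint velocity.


Formula: Avg velocity = Total points / Number of sprints
Points: [35, 13, 15, 33, 32, 33]
Sum = 35 + 13 + 15 + 33 + 32 + 33 = 161
Avg velocity = 161 / 6 = 26.83 points/sprint

26.83 points/sprint


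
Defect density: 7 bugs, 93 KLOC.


Defect density = defects / KLOC
Defect density = 7 / 93
Defect density = 0.075 defects/KLOC

0.075 defects/KLOC


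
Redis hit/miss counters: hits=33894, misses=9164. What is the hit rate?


Formula: hit rate = hits / (hits + misses) * 100
hit rate = 33894 / (33894 + 9164) * 100
hit rate = 33894 / 43058 * 100
hit rate = 78.72%

78.72%


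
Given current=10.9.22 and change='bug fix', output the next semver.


Current: 10.9.22
Change category: 'bug fix' → patch bump
SemVer rule: patch bump → increment PATCH (MAJOR and MINOR unchanged)
New: 10.9.23

10.9.23


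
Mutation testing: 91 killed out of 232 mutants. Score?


Mutation score = killed / total * 100
Mutation score = 91 / 232 * 100
Mutation score = 39.22%

39.22%


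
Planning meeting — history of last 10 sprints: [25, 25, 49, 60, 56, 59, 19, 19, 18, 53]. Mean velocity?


Formula: Avg velocity = Total points / Number of sprints
Points: [25, 25, 49, 60, 56, 59, 19, 19, 18, 53]
Sum = 25 + 25 + 49 + 60 + 56 + 59 + 19 + 19 + 18 + 53 = 383
Avg velocity = 383 / 10 = 38.3 points/sprint

38.3 points/sprint


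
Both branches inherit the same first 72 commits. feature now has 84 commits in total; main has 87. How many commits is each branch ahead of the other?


Common ancestor: commit #72
feature commits after divergence: 84 - 72 = 12
main commits after divergence: 87 - 72 = 15
feature is 12 commits ahead of main
main is 15 commits ahead of feature

feature ahead: 12, main ahead: 15


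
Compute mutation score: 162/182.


Mutation score = killed / total * 100
Mutation score = 162 / 182 * 100
Mutation score = 89.01%

89.01%


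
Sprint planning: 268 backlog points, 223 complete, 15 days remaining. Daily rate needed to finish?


Formula: Required rate = Remaining points / Days left
Remaining = 268 - 223 = 45 points
Required rate = 45 / 15 = 3.0 points/day

3.0 points/day


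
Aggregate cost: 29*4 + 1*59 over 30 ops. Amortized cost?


Formula: Amortized cost = Total cost / Operations
Total cost = (29 * 4) + (1 * 59)
Total cost = 116 + 59 = 175
Amortized = 175 / 30 = 5.8333

5.8333


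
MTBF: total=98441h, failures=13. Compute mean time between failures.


Formula: MTBF = Total operating time / Number of failures
MTBF = 98441 / 13
MTBF = 7572.38 hours

7572.38 hours


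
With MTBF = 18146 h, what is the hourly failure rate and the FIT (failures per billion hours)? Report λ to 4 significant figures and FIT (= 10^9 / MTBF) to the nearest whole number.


Formula: λ = 1 / MTBF; FIT = λ × 1e9 = 1e9 / MTBF
λ = 1 / 18146 ≈ 5.511e-05 failures/hour
FIT = 1e9 / 18146 ≈ 55109 failures per 1e9 hours (nearest whole number)

λ = 5.511e-05 /h, FIT = 55109


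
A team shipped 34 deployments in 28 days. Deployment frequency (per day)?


Formula: deployments per day = releases / days
= 34 / 28
= 1.214 deploys/day
(equivalently, 8.5 deploys/week)

1.214 deploys/day


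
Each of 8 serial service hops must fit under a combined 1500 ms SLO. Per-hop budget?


Formula: per_stage = total_budget / stages
per_stage = 1500 / 8
per_stage = 187.5 ms

187.5 ms


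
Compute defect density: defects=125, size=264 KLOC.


Defect density = defects / KLOC
Defect density = 125 / 264
Defect density = 0.473 defects/KLOC

0.473 defects/KLOC


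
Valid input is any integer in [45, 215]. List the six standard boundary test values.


Range: [45, 215]
Boundaries: just below min, min, min+1, max-1, max, just above max
Values: [44, 45, 46, 214, 215, 216]

[44, 45, 46, 214, 215, 216]


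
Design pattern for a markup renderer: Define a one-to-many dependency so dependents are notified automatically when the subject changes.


This matches the Observer pattern

Observer


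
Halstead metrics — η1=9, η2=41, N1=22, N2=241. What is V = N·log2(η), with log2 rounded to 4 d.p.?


Formula: V = N * log2(η), where N = N1 + N2 and η = η1 + η2
η = 9 + 41 = 50
N = 22 + 241 = 263
log2(50) ≈ 5.6439
V = 263 * 5.6439 = 1484.35

1484.35


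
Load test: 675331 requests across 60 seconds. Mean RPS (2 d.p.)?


Formula: throughput = requests / seconds
throughput = 675331 / 60
throughput = 11255.52 requests/second

11255.52 requests/second


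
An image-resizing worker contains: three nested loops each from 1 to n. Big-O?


Reasoning: three levels of nesting over n
Complexity: O(n^3)

O(n^3)


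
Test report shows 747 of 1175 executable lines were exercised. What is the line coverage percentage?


Coverage = covered / total * 100
Coverage = 747 / 1175 * 100
Coverage = 63.57%

63.57%


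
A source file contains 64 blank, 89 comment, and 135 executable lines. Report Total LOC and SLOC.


Total LOC = blank + comment + code
Total LOC = 64 + 89 + 135 = 288
SLOC (source only) = code = 135

Total LOC: 288, SLOC: 135


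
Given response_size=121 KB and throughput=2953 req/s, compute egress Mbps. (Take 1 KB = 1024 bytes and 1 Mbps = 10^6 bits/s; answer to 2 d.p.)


Formula: Mbps = payload_bytes * RPS * 8 / 1e6
Payload per request = 121 KB = 121 * 1024 = 123904 bytes
Total bytes/sec = 123904 * 2953 = 365888512
Total bits/sec = 365888512 * 8 = 2927108096
Mbps = 2927108096 / 1e6 = 2927.11

2927.11 Mbps


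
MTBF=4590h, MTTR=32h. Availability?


Availability = MTBF / (MTBF + MTTR)
Availability = 4590 / (4590 + 32)
Availability = 4590 / 4622
Availability = 99.3077%

99.3077%


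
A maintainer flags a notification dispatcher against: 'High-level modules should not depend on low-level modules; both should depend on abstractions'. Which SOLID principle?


This describes the Dependency Inversion Principle (DIP)

Dependency Inversion Principle (DIP)


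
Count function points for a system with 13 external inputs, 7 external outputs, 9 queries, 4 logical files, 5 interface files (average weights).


UFP = EI*4 + EO*5 + EQ*4 + ILF*10 + EIF*7
UFP = 13*4 + 7*5 + 9*4 + 4*10 + 5*7
UFP = 52 + 35 + 36 + 40 + 35
UFP = 198

198


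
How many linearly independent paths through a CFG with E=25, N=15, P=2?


Formula: V(G) = E - N + 2P
V(G) = 25 - 15 + 2*2
V(G) = 10 + 4
V(G) = 14

14


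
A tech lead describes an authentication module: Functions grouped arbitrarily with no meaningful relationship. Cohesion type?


Reasoning: Worst: random grouping
Type: Coincidental cohesion

Coincidental cohesion


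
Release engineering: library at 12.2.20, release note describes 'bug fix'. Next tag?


Current: 12.2.20
Change category: 'bug fix' → patch bump
SemVer rule: patch bump → increment PATCH (MAJOR and MINOR unchanged)
New: 12.2.21

12.2.21


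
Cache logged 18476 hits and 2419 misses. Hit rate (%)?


Formula: hit rate = hits / (hits + misses) * 100
hit rate = 18476 / (18476 + 2419) * 100
hit rate = 18476 / 20895 * 100
hit rate = 88.42%

88.42%


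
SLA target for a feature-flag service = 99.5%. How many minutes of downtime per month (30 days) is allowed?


Formula: allowed downtime = period * (100 - SLA) / 100
Period (month (30 days)) = 43200 minutes
Unavailability fraction = (100 - 99.5) / 100
Allowed downtime = 43200 * (100 - 99.5) / 100
Allowed downtime = 216.0 minutes

216.0 minutes


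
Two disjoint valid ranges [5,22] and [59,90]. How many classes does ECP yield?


Valid ranges: [5,22] and [59,90]
Class 1: x < 5 — invalid
Class 2: 5 ≤ x ≤ 22 — valid
Class 3: 22 < x < 59 — invalid (gap between ranges)
Class 4: 59 ≤ x ≤ 90 — valid
Class 5: x > 90 — invalid
Total equivalence classes: 5

5 equivalence classes


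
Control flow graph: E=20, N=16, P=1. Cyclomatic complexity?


Formula: V(G) = E - N + 2P
V(G) = 20 - 16 + 2*1
V(G) = 4 + 2
V(G) = 6

6


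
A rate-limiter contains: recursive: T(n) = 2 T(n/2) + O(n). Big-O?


Reasoning: master theorem case 2 (merge-sort recurrence)
Complexity: O(n log n)

O(n log n)


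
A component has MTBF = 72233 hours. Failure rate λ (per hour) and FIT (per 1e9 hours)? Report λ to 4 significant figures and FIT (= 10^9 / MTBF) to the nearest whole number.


Formula: λ = 1 / MTBF; FIT = λ × 1e9 = 1e9 / MTBF
λ = 1 / 72233 ≈ 1.384e-05 failures/hour
FIT = 1e9 / 72233 ≈ 13844 failures per 1e9 hours (nearest whole number)

λ = 1.384e-05 /h, FIT = 13844


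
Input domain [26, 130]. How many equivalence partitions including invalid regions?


Valid range: [26, 130]
Class 1: x < 26 — invalid
Class 2: 26 ≤ x ≤ 130 — valid
Class 3: x > 130 — invalid
Total equivalence classes: 3

3 equivalence classes


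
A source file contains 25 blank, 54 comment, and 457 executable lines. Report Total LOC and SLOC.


Total LOC = blank + comment + code
Total LOC = 25 + 54 + 457 = 536
SLOC (source only) = code = 457

Total LOC: 536, SLOC: 457


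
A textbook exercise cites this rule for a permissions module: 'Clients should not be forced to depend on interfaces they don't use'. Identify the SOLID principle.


This describes the Interface Segregation Principle (ISP)

Interface Segregation Principle (ISP)


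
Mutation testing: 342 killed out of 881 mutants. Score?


Mutation score = killed / total * 100
Mutation score = 342 / 881 * 100
Mutation score = 38.82%

38.82%


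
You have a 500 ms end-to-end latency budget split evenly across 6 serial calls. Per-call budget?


Formula: per_stage = total_budget / stages
per_stage = 500 / 6
per_stage = 83.33 ms

83.33 ms


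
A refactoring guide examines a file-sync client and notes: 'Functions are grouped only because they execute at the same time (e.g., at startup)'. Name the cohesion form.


Reasoning: Related by timing only
Type: Temporal cohesion

Temporal cohesion


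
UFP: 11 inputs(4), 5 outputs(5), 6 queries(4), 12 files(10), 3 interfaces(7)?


UFP = EI*4 + EO*5 + EQ*4 + ILF*10 + EIF*7
UFP = 11*4 + 5*5 + 6*4 + 12*10 + 3*7
UFP = 44 + 25 + 24 + 120 + 21
UFP = 234

234


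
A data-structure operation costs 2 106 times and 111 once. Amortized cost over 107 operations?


Formula: Amortized cost = Total cost / Operations
Total cost = (106 * 2) + (1 * 111)
Total cost = 212 + 111 = 323
Amortized = 323 / 107 = 3.0187

3.0187


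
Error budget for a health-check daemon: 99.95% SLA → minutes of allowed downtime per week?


Formula: allowed downtime = period * (100 - SLA) / 100
Period (week) = 10080 minutes
Unavailability fraction = (100 - 99.95) / 100
Allowed downtime = 10080 * (100 - 99.95) / 100
Allowed downtime = 5.04 minutes

5.04 minutes


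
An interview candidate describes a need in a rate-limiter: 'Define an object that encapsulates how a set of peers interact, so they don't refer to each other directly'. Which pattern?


This matches the Mediator pattern

Mediator


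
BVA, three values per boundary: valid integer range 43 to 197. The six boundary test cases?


Range: [43, 197]
Boundaries: just below min, min, min+1, max-1, max, just above max
Values: [42, 43, 44, 196, 197, 198]

[42, 43, 44, 196, 197, 198]


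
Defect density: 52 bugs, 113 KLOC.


Defect density = defects / KLOC
Defect density = 52 / 113
Defect density = 0.46 defects/KLOC

0.46 defects/KLOC


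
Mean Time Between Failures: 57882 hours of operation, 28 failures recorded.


Formula: MTBF = Total operating time / Number of failures
MTBF = 57882 / 28
MTBF = 2067.21 hours

2067.21 hours


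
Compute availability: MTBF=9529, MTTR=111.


Availability = MTBF / (MTBF + MTTR)
Availability = 9529 / (9529 + 111)
Availability = 9529 / 9640
Availability = 98.8485%

98.8485%


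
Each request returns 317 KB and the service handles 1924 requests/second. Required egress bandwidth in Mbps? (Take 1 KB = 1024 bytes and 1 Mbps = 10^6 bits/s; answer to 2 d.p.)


Formula: Mbps = payload_bytes * RPS * 8 / 1e6
Payload per request = 317 KB = 317 * 1024 = 324608 bytes
Total bytes/sec = 324608 * 1924 = 624545792
Total bits/sec = 624545792 * 8 = 4996366336
Mbps = 4996366336 / 1e6 = 4996.37

4996.37 Mbps


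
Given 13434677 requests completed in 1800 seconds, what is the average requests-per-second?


Formula: throughput = requests / seconds
throughput = 13434677 / 1800
throughput = 7463.71 requests/second

7463.71 requests/second


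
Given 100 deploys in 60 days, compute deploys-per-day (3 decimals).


Formula: deployments per day = releases / days
= 100 / 60
= 1.667 deploys/day
(equivalently, 11.67 deploys/week)

1.667 deploys/day


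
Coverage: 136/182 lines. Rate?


Coverage = covered / total * 100
Coverage = 136 / 182 * 100
Coverage = 74.73%

74.73%


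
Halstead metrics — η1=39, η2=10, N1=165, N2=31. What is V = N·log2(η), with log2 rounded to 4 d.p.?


Formula: V = N * log2(η), where N = N1 + N2 and η = η1 + η2
η = 39 + 10 = 49
N = 165 + 31 = 196
log2(49) ≈ 5.6147
V = 196 * 5.6147 = 1100.48

1100.48


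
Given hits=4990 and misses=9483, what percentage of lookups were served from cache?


Formula: hit rate = hits / (hits + misses) * 100
hit rate = 4990 / (4990 + 9483) * 100
hit rate = 4990 / 14473 * 100
hit rate = 34.48%

34.48%


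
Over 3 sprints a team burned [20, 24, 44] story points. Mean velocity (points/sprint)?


Formula: Avg velocity = Total points / Number of sprints
Points: [20, 24, 44]
Sum = 20 + 24 + 44 = 88
Avg velocity = 88 / 3 = 29.33 points/sprint

29.33 points/sprint


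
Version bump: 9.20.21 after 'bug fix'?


Current: 9.20.21
Change category: 'bug fix' → patch bump
SemVer rule: patch bump → increment PATCH (MAJOR and MINOR unchanged)
New: 9.20.22

9.20.22


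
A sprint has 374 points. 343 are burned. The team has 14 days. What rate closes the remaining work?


Formula: Required rate = Remaining points / Days left
Remaining = 374 - 343 = 31 points
Required rate = 31 / 14 = 2.21 points/day

2.21 points/day


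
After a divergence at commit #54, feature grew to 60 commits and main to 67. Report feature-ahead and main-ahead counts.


Common ancestor: commit #54
feature commits after divergence: 60 - 54 = 6
main commits after divergence: 67 - 54 = 13
feature is 6 commits ahead of main
main is 13 commits ahead of feature

feature ahead: 6, main ahead: 13


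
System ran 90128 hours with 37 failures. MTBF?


Formula: MTBF = Total operating time / Number of failures
MTBF = 90128 / 37
MTBF = 2435.89 hours

2435.89 hours
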